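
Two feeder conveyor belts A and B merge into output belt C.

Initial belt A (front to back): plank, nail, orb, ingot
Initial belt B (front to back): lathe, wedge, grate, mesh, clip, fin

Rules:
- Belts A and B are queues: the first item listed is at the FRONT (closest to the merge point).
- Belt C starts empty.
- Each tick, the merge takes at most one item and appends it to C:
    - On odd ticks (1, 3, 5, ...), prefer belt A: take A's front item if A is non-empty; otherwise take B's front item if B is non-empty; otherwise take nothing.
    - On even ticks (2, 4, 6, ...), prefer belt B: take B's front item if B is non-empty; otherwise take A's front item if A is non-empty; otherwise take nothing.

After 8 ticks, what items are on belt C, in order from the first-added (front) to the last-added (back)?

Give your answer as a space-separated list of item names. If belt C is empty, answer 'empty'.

Answer: plank lathe nail wedge orb grate ingot mesh

Derivation:
Tick 1: prefer A, take plank from A; A=[nail,orb,ingot] B=[lathe,wedge,grate,mesh,clip,fin] C=[plank]
Tick 2: prefer B, take lathe from B; A=[nail,orb,ingot] B=[wedge,grate,mesh,clip,fin] C=[plank,lathe]
Tick 3: prefer A, take nail from A; A=[orb,ingot] B=[wedge,grate,mesh,clip,fin] C=[plank,lathe,nail]
Tick 4: prefer B, take wedge from B; A=[orb,ingot] B=[grate,mesh,clip,fin] C=[plank,lathe,nail,wedge]
Tick 5: prefer A, take orb from A; A=[ingot] B=[grate,mesh,clip,fin] C=[plank,lathe,nail,wedge,orb]
Tick 6: prefer B, take grate from B; A=[ingot] B=[mesh,clip,fin] C=[plank,lathe,nail,wedge,orb,grate]
Tick 7: prefer A, take ingot from A; A=[-] B=[mesh,clip,fin] C=[plank,lathe,nail,wedge,orb,grate,ingot]
Tick 8: prefer B, take mesh from B; A=[-] B=[clip,fin] C=[plank,lathe,nail,wedge,orb,grate,ingot,mesh]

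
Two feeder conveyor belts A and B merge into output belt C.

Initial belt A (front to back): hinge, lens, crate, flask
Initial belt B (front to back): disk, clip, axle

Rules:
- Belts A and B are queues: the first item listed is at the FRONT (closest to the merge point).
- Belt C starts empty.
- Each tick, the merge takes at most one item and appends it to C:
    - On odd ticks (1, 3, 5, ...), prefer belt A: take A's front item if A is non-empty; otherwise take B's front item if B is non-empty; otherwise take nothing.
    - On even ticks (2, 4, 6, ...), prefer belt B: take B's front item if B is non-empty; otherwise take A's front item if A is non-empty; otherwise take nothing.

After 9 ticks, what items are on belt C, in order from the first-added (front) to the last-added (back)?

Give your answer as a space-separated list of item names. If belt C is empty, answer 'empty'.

Tick 1: prefer A, take hinge from A; A=[lens,crate,flask] B=[disk,clip,axle] C=[hinge]
Tick 2: prefer B, take disk from B; A=[lens,crate,flask] B=[clip,axle] C=[hinge,disk]
Tick 3: prefer A, take lens from A; A=[crate,flask] B=[clip,axle] C=[hinge,disk,lens]
Tick 4: prefer B, take clip from B; A=[crate,flask] B=[axle] C=[hinge,disk,lens,clip]
Tick 5: prefer A, take crate from A; A=[flask] B=[axle] C=[hinge,disk,lens,clip,crate]
Tick 6: prefer B, take axle from B; A=[flask] B=[-] C=[hinge,disk,lens,clip,crate,axle]
Tick 7: prefer A, take flask from A; A=[-] B=[-] C=[hinge,disk,lens,clip,crate,axle,flask]
Tick 8: prefer B, both empty, nothing taken; A=[-] B=[-] C=[hinge,disk,lens,clip,crate,axle,flask]
Tick 9: prefer A, both empty, nothing taken; A=[-] B=[-] C=[hinge,disk,lens,clip,crate,axle,flask]

Answer: hinge disk lens clip crate axle flask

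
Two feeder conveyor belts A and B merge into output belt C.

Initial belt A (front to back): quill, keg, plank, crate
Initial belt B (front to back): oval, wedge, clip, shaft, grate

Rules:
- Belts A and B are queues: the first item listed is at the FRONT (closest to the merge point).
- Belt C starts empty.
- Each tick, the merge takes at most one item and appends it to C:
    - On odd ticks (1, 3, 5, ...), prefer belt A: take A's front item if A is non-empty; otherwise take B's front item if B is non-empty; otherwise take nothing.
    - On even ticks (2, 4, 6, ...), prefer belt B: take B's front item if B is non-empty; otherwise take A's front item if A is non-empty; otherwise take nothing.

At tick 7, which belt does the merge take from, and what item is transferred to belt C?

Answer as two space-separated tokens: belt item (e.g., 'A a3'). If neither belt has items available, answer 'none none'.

Answer: A crate

Derivation:
Tick 1: prefer A, take quill from A; A=[keg,plank,crate] B=[oval,wedge,clip,shaft,grate] C=[quill]
Tick 2: prefer B, take oval from B; A=[keg,plank,crate] B=[wedge,clip,shaft,grate] C=[quill,oval]
Tick 3: prefer A, take keg from A; A=[plank,crate] B=[wedge,clip,shaft,grate] C=[quill,oval,keg]
Tick 4: prefer B, take wedge from B; A=[plank,crate] B=[clip,shaft,grate] C=[quill,oval,keg,wedge]
Tick 5: prefer A, take plank from A; A=[crate] B=[clip,shaft,grate] C=[quill,oval,keg,wedge,plank]
Tick 6: prefer B, take clip from B; A=[crate] B=[shaft,grate] C=[quill,oval,keg,wedge,plank,clip]
Tick 7: prefer A, take crate from A; A=[-] B=[shaft,grate] C=[quill,oval,keg,wedge,plank,clip,crate]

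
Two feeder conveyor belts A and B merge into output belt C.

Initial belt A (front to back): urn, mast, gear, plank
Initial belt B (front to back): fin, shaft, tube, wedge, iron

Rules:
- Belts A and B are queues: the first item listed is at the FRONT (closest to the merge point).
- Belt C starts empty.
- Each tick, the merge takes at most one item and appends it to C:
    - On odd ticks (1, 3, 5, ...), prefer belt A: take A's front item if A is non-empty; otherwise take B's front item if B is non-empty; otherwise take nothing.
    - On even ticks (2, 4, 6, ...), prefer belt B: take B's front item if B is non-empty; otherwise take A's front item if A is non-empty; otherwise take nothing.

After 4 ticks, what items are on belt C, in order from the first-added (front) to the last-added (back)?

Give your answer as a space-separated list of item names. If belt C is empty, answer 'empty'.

Tick 1: prefer A, take urn from A; A=[mast,gear,plank] B=[fin,shaft,tube,wedge,iron] C=[urn]
Tick 2: prefer B, take fin from B; A=[mast,gear,plank] B=[shaft,tube,wedge,iron] C=[urn,fin]
Tick 3: prefer A, take mast from A; A=[gear,plank] B=[shaft,tube,wedge,iron] C=[urn,fin,mast]
Tick 4: prefer B, take shaft from B; A=[gear,plank] B=[tube,wedge,iron] C=[urn,fin,mast,shaft]

Answer: urn fin mast shaft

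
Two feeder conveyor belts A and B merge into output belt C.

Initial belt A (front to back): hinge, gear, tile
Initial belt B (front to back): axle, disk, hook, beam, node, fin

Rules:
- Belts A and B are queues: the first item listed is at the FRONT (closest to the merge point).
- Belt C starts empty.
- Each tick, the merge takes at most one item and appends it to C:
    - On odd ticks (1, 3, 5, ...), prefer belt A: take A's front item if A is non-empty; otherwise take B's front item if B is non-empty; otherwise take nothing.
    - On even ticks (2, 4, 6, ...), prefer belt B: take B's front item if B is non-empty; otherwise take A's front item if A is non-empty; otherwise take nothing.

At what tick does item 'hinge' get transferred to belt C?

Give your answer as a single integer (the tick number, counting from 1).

Answer: 1

Derivation:
Tick 1: prefer A, take hinge from A; A=[gear,tile] B=[axle,disk,hook,beam,node,fin] C=[hinge]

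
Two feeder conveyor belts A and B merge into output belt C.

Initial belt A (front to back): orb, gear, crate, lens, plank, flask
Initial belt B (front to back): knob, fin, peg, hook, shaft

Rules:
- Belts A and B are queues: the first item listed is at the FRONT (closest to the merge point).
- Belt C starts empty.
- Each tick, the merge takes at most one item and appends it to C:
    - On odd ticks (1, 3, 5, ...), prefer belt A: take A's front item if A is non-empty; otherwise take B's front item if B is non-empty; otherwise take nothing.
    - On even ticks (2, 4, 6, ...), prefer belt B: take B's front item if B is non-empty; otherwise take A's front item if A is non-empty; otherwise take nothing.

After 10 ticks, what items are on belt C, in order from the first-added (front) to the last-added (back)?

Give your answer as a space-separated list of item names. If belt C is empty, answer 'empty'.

Answer: orb knob gear fin crate peg lens hook plank shaft

Derivation:
Tick 1: prefer A, take orb from A; A=[gear,crate,lens,plank,flask] B=[knob,fin,peg,hook,shaft] C=[orb]
Tick 2: prefer B, take knob from B; A=[gear,crate,lens,plank,flask] B=[fin,peg,hook,shaft] C=[orb,knob]
Tick 3: prefer A, take gear from A; A=[crate,lens,plank,flask] B=[fin,peg,hook,shaft] C=[orb,knob,gear]
Tick 4: prefer B, take fin from B; A=[crate,lens,plank,flask] B=[peg,hook,shaft] C=[orb,knob,gear,fin]
Tick 5: prefer A, take crate from A; A=[lens,plank,flask] B=[peg,hook,shaft] C=[orb,knob,gear,fin,crate]
Tick 6: prefer B, take peg from B; A=[lens,plank,flask] B=[hook,shaft] C=[orb,knob,gear,fin,crate,peg]
Tick 7: prefer A, take lens from A; A=[plank,flask] B=[hook,shaft] C=[orb,knob,gear,fin,crate,peg,lens]
Tick 8: prefer B, take hook from B; A=[plank,flask] B=[shaft] C=[orb,knob,gear,fin,crate,peg,lens,hook]
Tick 9: prefer A, take plank from A; A=[flask] B=[shaft] C=[orb,knob,gear,fin,crate,peg,lens,hook,plank]
Tick 10: prefer B, take shaft from B; A=[flask] B=[-] C=[orb,knob,gear,fin,crate,peg,lens,hook,plank,shaft]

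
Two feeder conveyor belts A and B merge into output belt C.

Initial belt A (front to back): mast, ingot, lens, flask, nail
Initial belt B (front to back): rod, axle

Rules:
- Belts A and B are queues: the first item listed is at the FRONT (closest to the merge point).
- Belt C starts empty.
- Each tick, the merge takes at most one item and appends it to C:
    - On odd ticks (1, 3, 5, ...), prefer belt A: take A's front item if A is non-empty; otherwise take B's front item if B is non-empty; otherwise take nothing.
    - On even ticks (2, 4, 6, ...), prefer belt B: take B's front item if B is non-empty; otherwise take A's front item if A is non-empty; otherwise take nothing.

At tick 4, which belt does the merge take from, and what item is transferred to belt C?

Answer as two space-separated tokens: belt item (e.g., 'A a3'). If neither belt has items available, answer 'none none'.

Answer: B axle

Derivation:
Tick 1: prefer A, take mast from A; A=[ingot,lens,flask,nail] B=[rod,axle] C=[mast]
Tick 2: prefer B, take rod from B; A=[ingot,lens,flask,nail] B=[axle] C=[mast,rod]
Tick 3: prefer A, take ingot from A; A=[lens,flask,nail] B=[axle] C=[mast,rod,ingot]
Tick 4: prefer B, take axle from B; A=[lens,flask,nail] B=[-] C=[mast,rod,ingot,axle]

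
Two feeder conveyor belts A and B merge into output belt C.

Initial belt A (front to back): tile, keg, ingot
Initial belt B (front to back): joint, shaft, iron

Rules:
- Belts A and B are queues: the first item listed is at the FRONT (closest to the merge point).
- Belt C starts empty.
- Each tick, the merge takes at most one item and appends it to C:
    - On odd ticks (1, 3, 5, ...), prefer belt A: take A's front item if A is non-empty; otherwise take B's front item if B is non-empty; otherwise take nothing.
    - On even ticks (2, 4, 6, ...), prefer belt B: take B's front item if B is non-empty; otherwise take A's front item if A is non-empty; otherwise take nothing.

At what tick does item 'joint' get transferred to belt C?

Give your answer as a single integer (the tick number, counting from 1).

Answer: 2

Derivation:
Tick 1: prefer A, take tile from A; A=[keg,ingot] B=[joint,shaft,iron] C=[tile]
Tick 2: prefer B, take joint from B; A=[keg,ingot] B=[shaft,iron] C=[tile,joint]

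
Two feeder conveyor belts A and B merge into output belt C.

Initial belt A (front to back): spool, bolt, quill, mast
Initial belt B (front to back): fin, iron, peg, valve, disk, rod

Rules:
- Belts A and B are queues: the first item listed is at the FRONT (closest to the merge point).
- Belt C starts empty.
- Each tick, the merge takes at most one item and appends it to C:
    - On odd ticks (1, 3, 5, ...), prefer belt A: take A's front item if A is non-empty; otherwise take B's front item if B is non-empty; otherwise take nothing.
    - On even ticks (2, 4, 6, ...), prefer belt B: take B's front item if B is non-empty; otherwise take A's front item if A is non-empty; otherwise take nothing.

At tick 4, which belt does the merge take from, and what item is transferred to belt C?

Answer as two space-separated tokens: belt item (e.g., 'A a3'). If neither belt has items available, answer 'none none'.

Answer: B iron

Derivation:
Tick 1: prefer A, take spool from A; A=[bolt,quill,mast] B=[fin,iron,peg,valve,disk,rod] C=[spool]
Tick 2: prefer B, take fin from B; A=[bolt,quill,mast] B=[iron,peg,valve,disk,rod] C=[spool,fin]
Tick 3: prefer A, take bolt from A; A=[quill,mast] B=[iron,peg,valve,disk,rod] C=[spool,fin,bolt]
Tick 4: prefer B, take iron from B; A=[quill,mast] B=[peg,valve,disk,rod] C=[spool,fin,bolt,iron]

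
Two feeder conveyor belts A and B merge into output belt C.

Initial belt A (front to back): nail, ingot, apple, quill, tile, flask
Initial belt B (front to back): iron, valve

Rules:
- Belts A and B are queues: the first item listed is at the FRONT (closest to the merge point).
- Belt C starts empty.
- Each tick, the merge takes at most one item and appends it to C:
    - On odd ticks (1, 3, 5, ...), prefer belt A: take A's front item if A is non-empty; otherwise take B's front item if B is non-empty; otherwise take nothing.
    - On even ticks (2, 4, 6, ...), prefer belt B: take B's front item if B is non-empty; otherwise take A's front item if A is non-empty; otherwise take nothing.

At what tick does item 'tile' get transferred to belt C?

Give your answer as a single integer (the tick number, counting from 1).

Tick 1: prefer A, take nail from A; A=[ingot,apple,quill,tile,flask] B=[iron,valve] C=[nail]
Tick 2: prefer B, take iron from B; A=[ingot,apple,quill,tile,flask] B=[valve] C=[nail,iron]
Tick 3: prefer A, take ingot from A; A=[apple,quill,tile,flask] B=[valve] C=[nail,iron,ingot]
Tick 4: prefer B, take valve from B; A=[apple,quill,tile,flask] B=[-] C=[nail,iron,ingot,valve]
Tick 5: prefer A, take apple from A; A=[quill,tile,flask] B=[-] C=[nail,iron,ingot,valve,apple]
Tick 6: prefer B, take quill from A; A=[tile,flask] B=[-] C=[nail,iron,ingot,valve,apple,quill]
Tick 7: prefer A, take tile from A; A=[flask] B=[-] C=[nail,iron,ingot,valve,apple,quill,tile]

Answer: 7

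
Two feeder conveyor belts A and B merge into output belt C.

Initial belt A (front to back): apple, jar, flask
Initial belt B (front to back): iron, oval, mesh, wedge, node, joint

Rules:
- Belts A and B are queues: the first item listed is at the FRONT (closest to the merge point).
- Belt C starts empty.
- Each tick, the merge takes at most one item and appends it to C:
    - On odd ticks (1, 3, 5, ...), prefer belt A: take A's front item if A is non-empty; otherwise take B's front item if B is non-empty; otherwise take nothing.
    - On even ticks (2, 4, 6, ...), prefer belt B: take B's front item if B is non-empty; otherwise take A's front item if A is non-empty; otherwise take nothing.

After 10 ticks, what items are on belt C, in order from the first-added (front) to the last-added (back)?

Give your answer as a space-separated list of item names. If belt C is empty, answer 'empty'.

Tick 1: prefer A, take apple from A; A=[jar,flask] B=[iron,oval,mesh,wedge,node,joint] C=[apple]
Tick 2: prefer B, take iron from B; A=[jar,flask] B=[oval,mesh,wedge,node,joint] C=[apple,iron]
Tick 3: prefer A, take jar from A; A=[flask] B=[oval,mesh,wedge,node,joint] C=[apple,iron,jar]
Tick 4: prefer B, take oval from B; A=[flask] B=[mesh,wedge,node,joint] C=[apple,iron,jar,oval]
Tick 5: prefer A, take flask from A; A=[-] B=[mesh,wedge,node,joint] C=[apple,iron,jar,oval,flask]
Tick 6: prefer B, take mesh from B; A=[-] B=[wedge,node,joint] C=[apple,iron,jar,oval,flask,mesh]
Tick 7: prefer A, take wedge from B; A=[-] B=[node,joint] C=[apple,iron,jar,oval,flask,mesh,wedge]
Tick 8: prefer B, take node from B; A=[-] B=[joint] C=[apple,iron,jar,oval,flask,mesh,wedge,node]
Tick 9: prefer A, take joint from B; A=[-] B=[-] C=[apple,iron,jar,oval,flask,mesh,wedge,node,joint]
Tick 10: prefer B, both empty, nothing taken; A=[-] B=[-] C=[apple,iron,jar,oval,flask,mesh,wedge,node,joint]

Answer: apple iron jar oval flask mesh wedge node joint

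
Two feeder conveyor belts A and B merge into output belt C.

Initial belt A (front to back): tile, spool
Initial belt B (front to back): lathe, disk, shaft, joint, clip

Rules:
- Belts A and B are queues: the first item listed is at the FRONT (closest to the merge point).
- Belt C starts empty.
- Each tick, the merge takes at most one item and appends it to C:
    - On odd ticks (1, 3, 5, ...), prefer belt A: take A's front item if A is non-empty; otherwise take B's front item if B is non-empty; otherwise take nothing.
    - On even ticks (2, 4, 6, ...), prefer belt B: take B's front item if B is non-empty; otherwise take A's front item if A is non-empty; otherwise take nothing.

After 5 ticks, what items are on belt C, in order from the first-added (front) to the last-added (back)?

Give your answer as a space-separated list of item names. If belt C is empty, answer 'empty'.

Tick 1: prefer A, take tile from A; A=[spool] B=[lathe,disk,shaft,joint,clip] C=[tile]
Tick 2: prefer B, take lathe from B; A=[spool] B=[disk,shaft,joint,clip] C=[tile,lathe]
Tick 3: prefer A, take spool from A; A=[-] B=[disk,shaft,joint,clip] C=[tile,lathe,spool]
Tick 4: prefer B, take disk from B; A=[-] B=[shaft,joint,clip] C=[tile,lathe,spool,disk]
Tick 5: prefer A, take shaft from B; A=[-] B=[joint,clip] C=[tile,lathe,spool,disk,shaft]

Answer: tile lathe spool disk shaft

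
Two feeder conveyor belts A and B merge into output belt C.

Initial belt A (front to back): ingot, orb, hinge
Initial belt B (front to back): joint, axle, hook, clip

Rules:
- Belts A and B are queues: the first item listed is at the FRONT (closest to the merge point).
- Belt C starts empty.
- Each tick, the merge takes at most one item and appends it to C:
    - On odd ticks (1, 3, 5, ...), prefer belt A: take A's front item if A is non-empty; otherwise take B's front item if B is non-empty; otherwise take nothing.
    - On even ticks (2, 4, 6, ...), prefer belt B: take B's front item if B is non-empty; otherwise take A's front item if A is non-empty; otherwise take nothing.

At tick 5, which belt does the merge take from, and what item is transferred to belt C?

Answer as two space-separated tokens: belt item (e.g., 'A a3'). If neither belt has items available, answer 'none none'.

Tick 1: prefer A, take ingot from A; A=[orb,hinge] B=[joint,axle,hook,clip] C=[ingot]
Tick 2: prefer B, take joint from B; A=[orb,hinge] B=[axle,hook,clip] C=[ingot,joint]
Tick 3: prefer A, take orb from A; A=[hinge] B=[axle,hook,clip] C=[ingot,joint,orb]
Tick 4: prefer B, take axle from B; A=[hinge] B=[hook,clip] C=[ingot,joint,orb,axle]
Tick 5: prefer A, take hinge from A; A=[-] B=[hook,clip] C=[ingot,joint,orb,axle,hinge]

Answer: A hinge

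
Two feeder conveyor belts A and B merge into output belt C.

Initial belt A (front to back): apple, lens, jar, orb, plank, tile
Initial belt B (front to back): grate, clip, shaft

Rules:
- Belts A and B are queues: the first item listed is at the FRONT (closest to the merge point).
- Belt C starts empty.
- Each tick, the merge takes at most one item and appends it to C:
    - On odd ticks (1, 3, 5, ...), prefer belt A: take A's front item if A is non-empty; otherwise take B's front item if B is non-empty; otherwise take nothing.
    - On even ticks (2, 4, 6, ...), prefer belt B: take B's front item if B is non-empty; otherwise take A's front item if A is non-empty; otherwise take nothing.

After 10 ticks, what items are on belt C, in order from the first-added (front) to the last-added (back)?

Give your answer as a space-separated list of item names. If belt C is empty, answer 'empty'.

Tick 1: prefer A, take apple from A; A=[lens,jar,orb,plank,tile] B=[grate,clip,shaft] C=[apple]
Tick 2: prefer B, take grate from B; A=[lens,jar,orb,plank,tile] B=[clip,shaft] C=[apple,grate]
Tick 3: prefer A, take lens from A; A=[jar,orb,plank,tile] B=[clip,shaft] C=[apple,grate,lens]
Tick 4: prefer B, take clip from B; A=[jar,orb,plank,tile] B=[shaft] C=[apple,grate,lens,clip]
Tick 5: prefer A, take jar from A; A=[orb,plank,tile] B=[shaft] C=[apple,grate,lens,clip,jar]
Tick 6: prefer B, take shaft from B; A=[orb,plank,tile] B=[-] C=[apple,grate,lens,clip,jar,shaft]
Tick 7: prefer A, take orb from A; A=[plank,tile] B=[-] C=[apple,grate,lens,clip,jar,shaft,orb]
Tick 8: prefer B, take plank from A; A=[tile] B=[-] C=[apple,grate,lens,clip,jar,shaft,orb,plank]
Tick 9: prefer A, take tile from A; A=[-] B=[-] C=[apple,grate,lens,clip,jar,shaft,orb,plank,tile]
Tick 10: prefer B, both empty, nothing taken; A=[-] B=[-] C=[apple,grate,lens,clip,jar,shaft,orb,plank,tile]

Answer: apple grate lens clip jar shaft orb plank tile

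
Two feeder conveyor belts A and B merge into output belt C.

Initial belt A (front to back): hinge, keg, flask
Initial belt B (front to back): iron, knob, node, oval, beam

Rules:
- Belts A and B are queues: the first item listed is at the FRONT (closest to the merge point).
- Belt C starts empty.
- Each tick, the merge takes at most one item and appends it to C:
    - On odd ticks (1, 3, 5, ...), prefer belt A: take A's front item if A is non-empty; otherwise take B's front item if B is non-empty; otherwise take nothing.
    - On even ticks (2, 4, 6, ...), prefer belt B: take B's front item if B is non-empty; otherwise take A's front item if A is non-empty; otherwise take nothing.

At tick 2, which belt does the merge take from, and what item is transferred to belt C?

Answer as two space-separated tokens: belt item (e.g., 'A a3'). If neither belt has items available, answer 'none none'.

Tick 1: prefer A, take hinge from A; A=[keg,flask] B=[iron,knob,node,oval,beam] C=[hinge]
Tick 2: prefer B, take iron from B; A=[keg,flask] B=[knob,node,oval,beam] C=[hinge,iron]

Answer: B iron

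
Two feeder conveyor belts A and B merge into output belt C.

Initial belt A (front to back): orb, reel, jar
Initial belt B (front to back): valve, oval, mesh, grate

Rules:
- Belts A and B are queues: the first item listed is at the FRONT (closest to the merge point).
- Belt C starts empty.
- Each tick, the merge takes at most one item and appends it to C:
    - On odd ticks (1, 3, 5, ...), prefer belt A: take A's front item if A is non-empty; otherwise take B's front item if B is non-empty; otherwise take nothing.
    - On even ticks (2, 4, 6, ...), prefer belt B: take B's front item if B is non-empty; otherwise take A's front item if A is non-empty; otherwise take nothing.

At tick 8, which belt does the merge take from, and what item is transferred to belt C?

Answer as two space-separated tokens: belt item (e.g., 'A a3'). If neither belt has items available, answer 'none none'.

Answer: none none

Derivation:
Tick 1: prefer A, take orb from A; A=[reel,jar] B=[valve,oval,mesh,grate] C=[orb]
Tick 2: prefer B, take valve from B; A=[reel,jar] B=[oval,mesh,grate] C=[orb,valve]
Tick 3: prefer A, take reel from A; A=[jar] B=[oval,mesh,grate] C=[orb,valve,reel]
Tick 4: prefer B, take oval from B; A=[jar] B=[mesh,grate] C=[orb,valve,reel,oval]
Tick 5: prefer A, take jar from A; A=[-] B=[mesh,grate] C=[orb,valve,reel,oval,jar]
Tick 6: prefer B, take mesh from B; A=[-] B=[grate] C=[orb,valve,reel,oval,jar,mesh]
Tick 7: prefer A, take grate from B; A=[-] B=[-] C=[orb,valve,reel,oval,jar,mesh,grate]
Tick 8: prefer B, both empty, nothing taken; A=[-] B=[-] C=[orb,valve,reel,oval,jar,mesh,grate]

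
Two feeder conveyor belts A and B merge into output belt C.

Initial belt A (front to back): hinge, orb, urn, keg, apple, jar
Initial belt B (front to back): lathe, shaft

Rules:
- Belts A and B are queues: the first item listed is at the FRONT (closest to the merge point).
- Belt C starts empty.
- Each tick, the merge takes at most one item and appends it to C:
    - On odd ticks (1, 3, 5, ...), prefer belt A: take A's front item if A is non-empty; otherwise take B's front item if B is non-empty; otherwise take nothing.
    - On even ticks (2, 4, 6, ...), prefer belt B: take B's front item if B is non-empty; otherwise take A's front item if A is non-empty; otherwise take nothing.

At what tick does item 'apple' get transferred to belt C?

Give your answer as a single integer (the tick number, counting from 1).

Answer: 7

Derivation:
Tick 1: prefer A, take hinge from A; A=[orb,urn,keg,apple,jar] B=[lathe,shaft] C=[hinge]
Tick 2: prefer B, take lathe from B; A=[orb,urn,keg,apple,jar] B=[shaft] C=[hinge,lathe]
Tick 3: prefer A, take orb from A; A=[urn,keg,apple,jar] B=[shaft] C=[hinge,lathe,orb]
Tick 4: prefer B, take shaft from B; A=[urn,keg,apple,jar] B=[-] C=[hinge,lathe,orb,shaft]
Tick 5: prefer A, take urn from A; A=[keg,apple,jar] B=[-] C=[hinge,lathe,orb,shaft,urn]
Tick 6: prefer B, take keg from A; A=[apple,jar] B=[-] C=[hinge,lathe,orb,shaft,urn,keg]
Tick 7: prefer A, take apple from A; A=[jar] B=[-] C=[hinge,lathe,orb,shaft,urn,keg,apple]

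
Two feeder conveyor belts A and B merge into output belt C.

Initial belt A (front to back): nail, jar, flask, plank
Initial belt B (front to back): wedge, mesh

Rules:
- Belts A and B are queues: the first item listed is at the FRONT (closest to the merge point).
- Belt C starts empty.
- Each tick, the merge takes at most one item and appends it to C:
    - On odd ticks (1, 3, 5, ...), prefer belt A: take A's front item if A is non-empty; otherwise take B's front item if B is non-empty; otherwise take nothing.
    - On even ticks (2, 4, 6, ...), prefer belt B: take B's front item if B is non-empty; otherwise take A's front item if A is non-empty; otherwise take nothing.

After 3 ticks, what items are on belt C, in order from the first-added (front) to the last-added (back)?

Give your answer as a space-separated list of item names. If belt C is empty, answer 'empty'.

Tick 1: prefer A, take nail from A; A=[jar,flask,plank] B=[wedge,mesh] C=[nail]
Tick 2: prefer B, take wedge from B; A=[jar,flask,plank] B=[mesh] C=[nail,wedge]
Tick 3: prefer A, take jar from A; A=[flask,plank] B=[mesh] C=[nail,wedge,jar]

Answer: nail wedge jar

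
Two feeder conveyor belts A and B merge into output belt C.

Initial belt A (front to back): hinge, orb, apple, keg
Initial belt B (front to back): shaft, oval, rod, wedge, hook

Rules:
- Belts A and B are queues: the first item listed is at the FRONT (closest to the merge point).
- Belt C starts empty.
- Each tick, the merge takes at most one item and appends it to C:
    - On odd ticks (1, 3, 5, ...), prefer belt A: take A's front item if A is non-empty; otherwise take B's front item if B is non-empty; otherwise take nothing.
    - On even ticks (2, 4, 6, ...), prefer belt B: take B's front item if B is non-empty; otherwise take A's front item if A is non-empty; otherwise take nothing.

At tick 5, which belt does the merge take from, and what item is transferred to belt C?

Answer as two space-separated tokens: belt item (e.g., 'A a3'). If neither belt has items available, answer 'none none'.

Tick 1: prefer A, take hinge from A; A=[orb,apple,keg] B=[shaft,oval,rod,wedge,hook] C=[hinge]
Tick 2: prefer B, take shaft from B; A=[orb,apple,keg] B=[oval,rod,wedge,hook] C=[hinge,shaft]
Tick 3: prefer A, take orb from A; A=[apple,keg] B=[oval,rod,wedge,hook] C=[hinge,shaft,orb]
Tick 4: prefer B, take oval from B; A=[apple,keg] B=[rod,wedge,hook] C=[hinge,shaft,orb,oval]
Tick 5: prefer A, take apple from A; A=[keg] B=[rod,wedge,hook] C=[hinge,shaft,orb,oval,apple]

Answer: A apple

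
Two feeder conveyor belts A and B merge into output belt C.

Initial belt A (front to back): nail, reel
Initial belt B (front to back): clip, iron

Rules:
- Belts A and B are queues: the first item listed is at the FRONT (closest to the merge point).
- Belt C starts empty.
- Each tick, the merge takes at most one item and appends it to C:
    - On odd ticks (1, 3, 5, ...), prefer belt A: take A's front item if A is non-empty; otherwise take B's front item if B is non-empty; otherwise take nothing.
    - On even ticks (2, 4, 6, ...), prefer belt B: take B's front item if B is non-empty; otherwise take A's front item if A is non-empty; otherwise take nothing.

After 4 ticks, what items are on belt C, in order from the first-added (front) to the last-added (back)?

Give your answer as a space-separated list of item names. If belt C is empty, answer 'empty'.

Tick 1: prefer A, take nail from A; A=[reel] B=[clip,iron] C=[nail]
Tick 2: prefer B, take clip from B; A=[reel] B=[iron] C=[nail,clip]
Tick 3: prefer A, take reel from A; A=[-] B=[iron] C=[nail,clip,reel]
Tick 4: prefer B, take iron from B; A=[-] B=[-] C=[nail,clip,reel,iron]

Answer: nail clip reel iron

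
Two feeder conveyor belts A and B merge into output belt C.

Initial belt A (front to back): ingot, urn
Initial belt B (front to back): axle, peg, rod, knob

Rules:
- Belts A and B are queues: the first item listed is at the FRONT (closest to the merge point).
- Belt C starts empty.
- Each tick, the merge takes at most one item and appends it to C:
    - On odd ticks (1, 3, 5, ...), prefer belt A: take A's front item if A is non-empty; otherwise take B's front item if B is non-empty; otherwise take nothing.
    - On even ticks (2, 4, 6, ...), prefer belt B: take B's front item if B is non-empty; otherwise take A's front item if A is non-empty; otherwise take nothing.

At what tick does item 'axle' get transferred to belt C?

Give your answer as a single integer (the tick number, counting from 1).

Tick 1: prefer A, take ingot from A; A=[urn] B=[axle,peg,rod,knob] C=[ingot]
Tick 2: prefer B, take axle from B; A=[urn] B=[peg,rod,knob] C=[ingot,axle]

Answer: 2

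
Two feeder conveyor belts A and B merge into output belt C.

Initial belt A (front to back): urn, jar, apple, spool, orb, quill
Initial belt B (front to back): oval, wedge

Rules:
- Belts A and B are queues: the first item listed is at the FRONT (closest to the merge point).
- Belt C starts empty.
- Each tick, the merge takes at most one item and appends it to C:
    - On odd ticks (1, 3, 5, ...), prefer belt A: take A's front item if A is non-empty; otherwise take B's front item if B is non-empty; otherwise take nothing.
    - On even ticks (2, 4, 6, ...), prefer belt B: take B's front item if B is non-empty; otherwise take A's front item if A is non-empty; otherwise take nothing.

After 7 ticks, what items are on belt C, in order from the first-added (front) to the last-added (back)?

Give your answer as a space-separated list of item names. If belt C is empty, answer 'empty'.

Answer: urn oval jar wedge apple spool orb

Derivation:
Tick 1: prefer A, take urn from A; A=[jar,apple,spool,orb,quill] B=[oval,wedge] C=[urn]
Tick 2: prefer B, take oval from B; A=[jar,apple,spool,orb,quill] B=[wedge] C=[urn,oval]
Tick 3: prefer A, take jar from A; A=[apple,spool,orb,quill] B=[wedge] C=[urn,oval,jar]
Tick 4: prefer B, take wedge from B; A=[apple,spool,orb,quill] B=[-] C=[urn,oval,jar,wedge]
Tick 5: prefer A, take apple from A; A=[spool,orb,quill] B=[-] C=[urn,oval,jar,wedge,apple]
Tick 6: prefer B, take spool from A; A=[orb,quill] B=[-] C=[urn,oval,jar,wedge,apple,spool]
Tick 7: prefer A, take orb from A; A=[quill] B=[-] C=[urn,oval,jar,wedge,apple,spool,orb]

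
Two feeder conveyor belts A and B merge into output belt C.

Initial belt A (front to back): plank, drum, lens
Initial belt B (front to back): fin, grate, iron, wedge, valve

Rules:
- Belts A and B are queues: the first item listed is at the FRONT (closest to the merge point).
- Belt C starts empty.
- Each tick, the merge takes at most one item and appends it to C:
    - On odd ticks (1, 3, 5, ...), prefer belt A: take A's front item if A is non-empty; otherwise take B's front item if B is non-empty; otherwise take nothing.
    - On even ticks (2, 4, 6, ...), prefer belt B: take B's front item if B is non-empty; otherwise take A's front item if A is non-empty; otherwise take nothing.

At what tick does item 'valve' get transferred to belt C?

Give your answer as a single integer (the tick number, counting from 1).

Answer: 8

Derivation:
Tick 1: prefer A, take plank from A; A=[drum,lens] B=[fin,grate,iron,wedge,valve] C=[plank]
Tick 2: prefer B, take fin from B; A=[drum,lens] B=[grate,iron,wedge,valve] C=[plank,fin]
Tick 3: prefer A, take drum from A; A=[lens] B=[grate,iron,wedge,valve] C=[plank,fin,drum]
Tick 4: prefer B, take grate from B; A=[lens] B=[iron,wedge,valve] C=[plank,fin,drum,grate]
Tick 5: prefer A, take lens from A; A=[-] B=[iron,wedge,valve] C=[plank,fin,drum,grate,lens]
Tick 6: prefer B, take iron from B; A=[-] B=[wedge,valve] C=[plank,fin,drum,grate,lens,iron]
Tick 7: prefer A, take wedge from B; A=[-] B=[valve] C=[plank,fin,drum,grate,lens,iron,wedge]
Tick 8: prefer B, take valve from B; A=[-] B=[-] C=[plank,fin,drum,grate,lens,iron,wedge,valve]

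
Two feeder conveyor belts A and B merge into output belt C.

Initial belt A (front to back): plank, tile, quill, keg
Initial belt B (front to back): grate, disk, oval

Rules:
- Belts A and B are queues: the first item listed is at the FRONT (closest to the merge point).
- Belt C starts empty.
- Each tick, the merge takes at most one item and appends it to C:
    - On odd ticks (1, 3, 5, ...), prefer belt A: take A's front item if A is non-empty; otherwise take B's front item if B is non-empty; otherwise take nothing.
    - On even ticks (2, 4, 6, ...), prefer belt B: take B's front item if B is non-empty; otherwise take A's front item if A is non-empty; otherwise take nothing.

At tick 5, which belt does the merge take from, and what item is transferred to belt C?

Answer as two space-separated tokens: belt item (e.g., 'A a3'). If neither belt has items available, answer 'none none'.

Tick 1: prefer A, take plank from A; A=[tile,quill,keg] B=[grate,disk,oval] C=[plank]
Tick 2: prefer B, take grate from B; A=[tile,quill,keg] B=[disk,oval] C=[plank,grate]
Tick 3: prefer A, take tile from A; A=[quill,keg] B=[disk,oval] C=[plank,grate,tile]
Tick 4: prefer B, take disk from B; A=[quill,keg] B=[oval] C=[plank,grate,tile,disk]
Tick 5: prefer A, take quill from A; A=[keg] B=[oval] C=[plank,grate,tile,disk,quill]

Answer: A quill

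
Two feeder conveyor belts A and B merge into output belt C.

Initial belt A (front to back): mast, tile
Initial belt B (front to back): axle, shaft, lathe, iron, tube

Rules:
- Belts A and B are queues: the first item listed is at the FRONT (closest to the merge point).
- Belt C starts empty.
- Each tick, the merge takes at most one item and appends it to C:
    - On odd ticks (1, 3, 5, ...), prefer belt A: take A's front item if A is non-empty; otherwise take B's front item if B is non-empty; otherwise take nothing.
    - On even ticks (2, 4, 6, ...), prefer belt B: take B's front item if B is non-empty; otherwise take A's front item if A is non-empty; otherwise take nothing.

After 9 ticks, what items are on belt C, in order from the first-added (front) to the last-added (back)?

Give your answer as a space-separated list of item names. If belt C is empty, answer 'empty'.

Answer: mast axle tile shaft lathe iron tube

Derivation:
Tick 1: prefer A, take mast from A; A=[tile] B=[axle,shaft,lathe,iron,tube] C=[mast]
Tick 2: prefer B, take axle from B; A=[tile] B=[shaft,lathe,iron,tube] C=[mast,axle]
Tick 3: prefer A, take tile from A; A=[-] B=[shaft,lathe,iron,tube] C=[mast,axle,tile]
Tick 4: prefer B, take shaft from B; A=[-] B=[lathe,iron,tube] C=[mast,axle,tile,shaft]
Tick 5: prefer A, take lathe from B; A=[-] B=[iron,tube] C=[mast,axle,tile,shaft,lathe]
Tick 6: prefer B, take iron from B; A=[-] B=[tube] C=[mast,axle,tile,shaft,lathe,iron]
Tick 7: prefer A, take tube from B; A=[-] B=[-] C=[mast,axle,tile,shaft,lathe,iron,tube]
Tick 8: prefer B, both empty, nothing taken; A=[-] B=[-] C=[mast,axle,tile,shaft,lathe,iron,tube]
Tick 9: prefer A, both empty, nothing taken; A=[-] B=[-] C=[mast,axle,tile,shaft,lathe,iron,tube]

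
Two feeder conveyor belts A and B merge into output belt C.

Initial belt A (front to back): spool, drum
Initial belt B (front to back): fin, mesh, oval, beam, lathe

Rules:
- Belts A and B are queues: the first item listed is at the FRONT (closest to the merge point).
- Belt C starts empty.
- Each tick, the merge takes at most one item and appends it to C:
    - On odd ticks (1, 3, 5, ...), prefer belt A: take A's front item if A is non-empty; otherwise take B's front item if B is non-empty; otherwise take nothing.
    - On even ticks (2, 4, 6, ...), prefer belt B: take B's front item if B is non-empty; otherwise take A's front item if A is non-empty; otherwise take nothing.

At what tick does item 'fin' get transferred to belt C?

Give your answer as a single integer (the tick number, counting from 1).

Tick 1: prefer A, take spool from A; A=[drum] B=[fin,mesh,oval,beam,lathe] C=[spool]
Tick 2: prefer B, take fin from B; A=[drum] B=[mesh,oval,beam,lathe] C=[spool,fin]

Answer: 2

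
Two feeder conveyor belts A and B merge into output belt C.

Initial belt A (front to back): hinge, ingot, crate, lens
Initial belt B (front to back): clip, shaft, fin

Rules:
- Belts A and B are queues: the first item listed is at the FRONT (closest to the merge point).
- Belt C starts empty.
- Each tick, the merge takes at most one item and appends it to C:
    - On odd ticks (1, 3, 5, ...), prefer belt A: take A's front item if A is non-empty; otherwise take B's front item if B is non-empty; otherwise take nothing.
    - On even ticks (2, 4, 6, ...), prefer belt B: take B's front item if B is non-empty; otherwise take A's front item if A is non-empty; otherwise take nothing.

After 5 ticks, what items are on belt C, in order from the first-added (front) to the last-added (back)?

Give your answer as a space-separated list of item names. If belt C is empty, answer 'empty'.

Answer: hinge clip ingot shaft crate

Derivation:
Tick 1: prefer A, take hinge from A; A=[ingot,crate,lens] B=[clip,shaft,fin] C=[hinge]
Tick 2: prefer B, take clip from B; A=[ingot,crate,lens] B=[shaft,fin] C=[hinge,clip]
Tick 3: prefer A, take ingot from A; A=[crate,lens] B=[shaft,fin] C=[hinge,clip,ingot]
Tick 4: prefer B, take shaft from B; A=[crate,lens] B=[fin] C=[hinge,clip,ingot,shaft]
Tick 5: prefer A, take crate from A; A=[lens] B=[fin] C=[hinge,clip,ingot,shaft,crate]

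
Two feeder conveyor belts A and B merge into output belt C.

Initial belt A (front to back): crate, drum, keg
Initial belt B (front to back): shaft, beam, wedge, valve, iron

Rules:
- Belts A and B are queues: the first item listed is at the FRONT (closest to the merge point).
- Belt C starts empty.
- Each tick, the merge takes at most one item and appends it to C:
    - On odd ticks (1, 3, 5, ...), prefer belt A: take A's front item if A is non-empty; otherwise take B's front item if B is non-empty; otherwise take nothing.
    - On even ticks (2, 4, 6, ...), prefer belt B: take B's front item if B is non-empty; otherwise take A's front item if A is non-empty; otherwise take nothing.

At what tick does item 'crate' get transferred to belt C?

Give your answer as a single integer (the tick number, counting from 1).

Answer: 1

Derivation:
Tick 1: prefer A, take crate from A; A=[drum,keg] B=[shaft,beam,wedge,valve,iron] C=[crate]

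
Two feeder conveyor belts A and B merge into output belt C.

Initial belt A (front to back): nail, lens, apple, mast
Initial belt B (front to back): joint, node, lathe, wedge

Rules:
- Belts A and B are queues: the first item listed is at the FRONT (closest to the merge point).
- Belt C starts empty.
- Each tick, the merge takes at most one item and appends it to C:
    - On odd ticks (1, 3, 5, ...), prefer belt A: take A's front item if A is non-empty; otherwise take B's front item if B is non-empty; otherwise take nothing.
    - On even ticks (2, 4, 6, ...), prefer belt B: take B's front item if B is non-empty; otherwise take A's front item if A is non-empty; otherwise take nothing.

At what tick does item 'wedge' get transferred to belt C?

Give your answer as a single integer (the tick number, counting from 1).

Tick 1: prefer A, take nail from A; A=[lens,apple,mast] B=[joint,node,lathe,wedge] C=[nail]
Tick 2: prefer B, take joint from B; A=[lens,apple,mast] B=[node,lathe,wedge] C=[nail,joint]
Tick 3: prefer A, take lens from A; A=[apple,mast] B=[node,lathe,wedge] C=[nail,joint,lens]
Tick 4: prefer B, take node from B; A=[apple,mast] B=[lathe,wedge] C=[nail,joint,lens,node]
Tick 5: prefer A, take apple from A; A=[mast] B=[lathe,wedge] C=[nail,joint,lens,node,apple]
Tick 6: prefer B, take lathe from B; A=[mast] B=[wedge] C=[nail,joint,lens,node,apple,lathe]
Tick 7: prefer A, take mast from A; A=[-] B=[wedge] C=[nail,joint,lens,node,apple,lathe,mast]
Tick 8: prefer B, take wedge from B; A=[-] B=[-] C=[nail,joint,lens,node,apple,lathe,mast,wedge]

Answer: 8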